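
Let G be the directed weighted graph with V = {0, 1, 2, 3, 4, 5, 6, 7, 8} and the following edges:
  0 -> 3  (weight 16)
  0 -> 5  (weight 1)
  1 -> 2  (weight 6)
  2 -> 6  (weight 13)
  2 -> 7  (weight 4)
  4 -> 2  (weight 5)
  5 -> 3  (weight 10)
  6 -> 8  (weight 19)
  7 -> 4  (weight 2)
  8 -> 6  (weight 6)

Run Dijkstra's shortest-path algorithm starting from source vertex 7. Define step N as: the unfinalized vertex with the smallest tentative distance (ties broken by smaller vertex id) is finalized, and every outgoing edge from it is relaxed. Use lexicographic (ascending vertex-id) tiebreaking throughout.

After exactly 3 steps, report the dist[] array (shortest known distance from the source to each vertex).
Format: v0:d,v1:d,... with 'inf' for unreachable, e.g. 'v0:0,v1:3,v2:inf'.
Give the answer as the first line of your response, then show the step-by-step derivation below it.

v0:inf,v1:inf,v2:7,v3:inf,v4:2,v5:inf,v6:20,v7:0,v8:inf

step 1: dist = v0:inf,v1:inf,v2:inf,v3:inf,v4:2,v5:inf,v6:inf,v7:0,v8:inf
step 2: dist = v0:inf,v1:inf,v2:7,v3:inf,v4:2,v5:inf,v6:inf,v7:0,v8:inf
step 3: dist = v0:inf,v1:inf,v2:7,v3:inf,v4:2,v5:inf,v6:20,v7:0,v8:inf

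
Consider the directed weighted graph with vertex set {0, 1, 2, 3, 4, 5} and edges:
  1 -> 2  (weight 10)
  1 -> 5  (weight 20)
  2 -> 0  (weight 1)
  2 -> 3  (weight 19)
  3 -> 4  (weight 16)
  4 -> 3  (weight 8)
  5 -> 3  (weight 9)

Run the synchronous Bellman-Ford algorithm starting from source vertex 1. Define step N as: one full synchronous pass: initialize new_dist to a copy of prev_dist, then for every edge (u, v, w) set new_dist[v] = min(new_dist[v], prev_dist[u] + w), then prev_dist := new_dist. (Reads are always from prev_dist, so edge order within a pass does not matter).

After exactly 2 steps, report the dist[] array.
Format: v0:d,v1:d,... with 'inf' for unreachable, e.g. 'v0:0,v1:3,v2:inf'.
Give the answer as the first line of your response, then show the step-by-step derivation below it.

v0:11,v1:0,v2:10,v3:29,v4:inf,v5:20

step 1: dist = v0:inf,v1:0,v2:10,v3:inf,v4:inf,v5:20
step 2: dist = v0:11,v1:0,v2:10,v3:29,v4:inf,v5:20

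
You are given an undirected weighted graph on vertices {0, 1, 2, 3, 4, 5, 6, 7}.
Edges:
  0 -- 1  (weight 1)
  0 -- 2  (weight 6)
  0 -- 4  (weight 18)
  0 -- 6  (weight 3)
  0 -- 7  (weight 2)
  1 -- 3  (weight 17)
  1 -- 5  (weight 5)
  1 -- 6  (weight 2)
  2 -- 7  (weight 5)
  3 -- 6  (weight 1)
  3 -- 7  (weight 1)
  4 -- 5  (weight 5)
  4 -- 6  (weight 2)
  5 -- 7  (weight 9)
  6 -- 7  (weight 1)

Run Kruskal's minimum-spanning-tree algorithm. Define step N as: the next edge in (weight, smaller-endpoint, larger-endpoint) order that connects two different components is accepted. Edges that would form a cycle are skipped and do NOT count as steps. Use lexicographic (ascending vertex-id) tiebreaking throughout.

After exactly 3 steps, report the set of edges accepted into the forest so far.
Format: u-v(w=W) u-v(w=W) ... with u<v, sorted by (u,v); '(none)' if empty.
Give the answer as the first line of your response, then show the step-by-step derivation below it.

0-1(w=1) 3-6(w=1) 3-7(w=1)

step 1: add edge 0-1 (w=1); MST = {0-1(w=1)}
step 2: add edge 3-6 (w=1); MST = {0-1(w=1) 3-6(w=1)}
step 3: add edge 3-7 (w=1); MST = {0-1(w=1) 3-6(w=1) 3-7(w=1)}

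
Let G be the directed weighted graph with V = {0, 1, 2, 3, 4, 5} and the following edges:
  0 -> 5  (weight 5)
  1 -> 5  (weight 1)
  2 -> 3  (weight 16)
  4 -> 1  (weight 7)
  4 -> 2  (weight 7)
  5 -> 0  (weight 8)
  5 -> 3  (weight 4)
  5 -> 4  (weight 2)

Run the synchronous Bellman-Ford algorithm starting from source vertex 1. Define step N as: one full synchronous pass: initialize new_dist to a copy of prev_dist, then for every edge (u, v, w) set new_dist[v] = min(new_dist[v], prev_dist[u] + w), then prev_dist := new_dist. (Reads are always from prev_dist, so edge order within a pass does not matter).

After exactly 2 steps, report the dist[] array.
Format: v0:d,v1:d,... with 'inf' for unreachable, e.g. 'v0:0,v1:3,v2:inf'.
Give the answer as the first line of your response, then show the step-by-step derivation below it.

v0:9,v1:0,v2:inf,v3:5,v4:3,v5:1

step 1: dist = v0:inf,v1:0,v2:inf,v3:inf,v4:inf,v5:1
step 2: dist = v0:9,v1:0,v2:inf,v3:5,v4:3,v5:1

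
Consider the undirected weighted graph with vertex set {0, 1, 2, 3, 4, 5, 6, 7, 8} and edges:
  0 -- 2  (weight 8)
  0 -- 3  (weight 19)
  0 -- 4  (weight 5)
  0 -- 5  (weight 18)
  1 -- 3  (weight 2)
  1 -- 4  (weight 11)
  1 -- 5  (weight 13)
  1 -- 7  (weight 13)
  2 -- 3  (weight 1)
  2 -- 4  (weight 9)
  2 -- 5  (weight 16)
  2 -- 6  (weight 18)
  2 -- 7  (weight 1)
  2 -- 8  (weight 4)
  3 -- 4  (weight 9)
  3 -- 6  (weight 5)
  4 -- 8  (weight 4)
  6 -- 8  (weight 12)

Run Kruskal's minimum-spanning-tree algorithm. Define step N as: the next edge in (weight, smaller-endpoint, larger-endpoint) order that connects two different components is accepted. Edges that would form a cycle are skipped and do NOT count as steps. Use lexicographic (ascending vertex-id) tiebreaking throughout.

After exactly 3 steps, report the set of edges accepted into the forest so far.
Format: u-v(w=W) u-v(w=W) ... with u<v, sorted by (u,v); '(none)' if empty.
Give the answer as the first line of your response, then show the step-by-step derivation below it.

1-3(w=2) 2-3(w=1) 2-7(w=1)

step 1: add edge 2-3 (w=1); MST = {2-3(w=1)}
step 2: add edge 2-7 (w=1); MST = {2-3(w=1) 2-7(w=1)}
step 3: add edge 1-3 (w=2); MST = {1-3(w=2) 2-3(w=1) 2-7(w=1)}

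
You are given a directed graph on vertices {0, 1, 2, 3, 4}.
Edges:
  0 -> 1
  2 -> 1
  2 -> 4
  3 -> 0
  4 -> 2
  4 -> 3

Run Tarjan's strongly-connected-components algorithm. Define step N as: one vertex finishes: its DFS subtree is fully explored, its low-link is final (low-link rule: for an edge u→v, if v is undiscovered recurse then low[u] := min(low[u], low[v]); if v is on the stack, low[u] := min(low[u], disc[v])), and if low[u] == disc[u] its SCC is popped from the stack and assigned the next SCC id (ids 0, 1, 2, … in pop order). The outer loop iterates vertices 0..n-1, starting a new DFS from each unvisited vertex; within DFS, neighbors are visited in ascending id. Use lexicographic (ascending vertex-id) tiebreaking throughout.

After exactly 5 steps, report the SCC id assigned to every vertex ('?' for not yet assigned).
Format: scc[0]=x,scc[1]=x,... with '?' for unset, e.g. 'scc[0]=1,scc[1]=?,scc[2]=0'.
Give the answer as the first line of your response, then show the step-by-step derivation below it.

scc[0]=1,scc[1]=0,scc[2]=3,scc[3]=2,scc[4]=3

step 1: low=(low[0]=0,low[1]=1,low[2]=?,low[3]=?,low[4]=?); scc=(scc[0]=?,scc[1]=0,scc[2]=?,scc[3]=?,scc[4]=?)
step 2: low=(low[0]=0,low[1]=1,low[2]=?,low[3]=?,low[4]=?); scc=(scc[0]=1,scc[1]=0,scc[2]=?,scc[3]=?,scc[4]=?)
step 3: low=(low[0]=0,low[1]=1,low[2]=2,low[3]=4,low[4]=2); scc=(scc[0]=1,scc[1]=0,scc[2]=?,scc[3]=2,scc[4]=?)
step 4: low=(low[0]=0,low[1]=1,low[2]=2,low[3]=4,low[4]=2); scc=(scc[0]=1,scc[1]=0,scc[2]=?,scc[3]=2,scc[4]=?)
step 5: low=(low[0]=0,low[1]=1,low[2]=2,low[3]=4,low[4]=2); scc=(scc[0]=1,scc[1]=0,scc[2]=3,scc[3]=2,scc[4]=3)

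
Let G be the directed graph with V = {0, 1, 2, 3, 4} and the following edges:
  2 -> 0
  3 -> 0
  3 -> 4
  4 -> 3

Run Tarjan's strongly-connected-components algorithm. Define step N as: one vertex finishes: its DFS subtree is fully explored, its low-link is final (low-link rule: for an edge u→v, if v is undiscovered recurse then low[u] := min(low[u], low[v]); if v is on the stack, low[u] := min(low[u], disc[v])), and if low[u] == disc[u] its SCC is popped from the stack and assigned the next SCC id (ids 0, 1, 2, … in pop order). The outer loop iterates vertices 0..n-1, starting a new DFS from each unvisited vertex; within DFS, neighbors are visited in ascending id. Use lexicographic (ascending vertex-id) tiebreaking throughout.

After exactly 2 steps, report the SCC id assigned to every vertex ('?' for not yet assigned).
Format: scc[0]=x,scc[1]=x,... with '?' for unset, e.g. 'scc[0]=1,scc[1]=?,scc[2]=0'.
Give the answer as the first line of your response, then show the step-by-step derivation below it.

scc[0]=0,scc[1]=1,scc[2]=?,scc[3]=?,scc[4]=?

step 1: low=(low[0]=0,low[1]=?,low[2]=?,low[3]=?,low[4]=?); scc=(scc[0]=0,scc[1]=?,scc[2]=?,scc[3]=?,scc[4]=?)
step 2: low=(low[0]=0,low[1]=1,low[2]=?,low[3]=?,low[4]=?); scc=(scc[0]=0,scc[1]=1,scc[2]=?,scc[3]=?,scc[4]=?)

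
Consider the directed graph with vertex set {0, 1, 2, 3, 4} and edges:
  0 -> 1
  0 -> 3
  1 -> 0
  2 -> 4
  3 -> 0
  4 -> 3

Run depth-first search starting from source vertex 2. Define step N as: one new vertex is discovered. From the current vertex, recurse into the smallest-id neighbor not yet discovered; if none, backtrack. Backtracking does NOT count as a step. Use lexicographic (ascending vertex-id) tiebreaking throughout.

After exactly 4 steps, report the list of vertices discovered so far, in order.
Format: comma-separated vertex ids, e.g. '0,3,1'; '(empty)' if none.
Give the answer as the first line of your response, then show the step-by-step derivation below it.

2,4,3,0

step 1: discover 2; path=2; order=2
step 2: discover 4; path=2>4; order=2,4
step 3: discover 3; path=2>4>3; order=2,4,3
step 4: discover 0; path=2>4>3>0; order=2,4,3,0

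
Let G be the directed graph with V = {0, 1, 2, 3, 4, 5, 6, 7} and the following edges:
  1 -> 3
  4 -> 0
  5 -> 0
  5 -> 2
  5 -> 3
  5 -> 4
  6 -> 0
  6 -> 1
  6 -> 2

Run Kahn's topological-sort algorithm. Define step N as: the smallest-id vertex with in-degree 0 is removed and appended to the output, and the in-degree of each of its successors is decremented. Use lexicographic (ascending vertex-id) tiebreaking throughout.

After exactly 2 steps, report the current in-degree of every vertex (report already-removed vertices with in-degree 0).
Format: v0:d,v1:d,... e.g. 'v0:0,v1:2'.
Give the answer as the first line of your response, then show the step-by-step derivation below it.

v0:1,v1:1,v2:1,v3:1,v4:0,v5:0,v6:0,v7:0

step 1: output 5; order=[5]; indeg=(2,1,1,1,0,0,0,0)
step 2: output 4; order=[5,4]; indeg=(1,1,1,1,0,0,0,0)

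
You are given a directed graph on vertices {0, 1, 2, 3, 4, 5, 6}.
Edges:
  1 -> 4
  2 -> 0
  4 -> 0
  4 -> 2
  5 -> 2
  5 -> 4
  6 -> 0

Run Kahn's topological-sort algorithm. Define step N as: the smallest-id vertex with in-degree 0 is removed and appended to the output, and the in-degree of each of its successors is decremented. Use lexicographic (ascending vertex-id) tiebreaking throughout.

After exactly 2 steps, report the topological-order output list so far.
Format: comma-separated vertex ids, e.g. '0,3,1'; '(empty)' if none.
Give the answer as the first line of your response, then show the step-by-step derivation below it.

1,3

step 1: output 1; order=[1]; indeg=(3,0,2,0,1,0,0)
step 2: output 3; order=[1,3]; indeg=(3,0,2,0,1,0,0)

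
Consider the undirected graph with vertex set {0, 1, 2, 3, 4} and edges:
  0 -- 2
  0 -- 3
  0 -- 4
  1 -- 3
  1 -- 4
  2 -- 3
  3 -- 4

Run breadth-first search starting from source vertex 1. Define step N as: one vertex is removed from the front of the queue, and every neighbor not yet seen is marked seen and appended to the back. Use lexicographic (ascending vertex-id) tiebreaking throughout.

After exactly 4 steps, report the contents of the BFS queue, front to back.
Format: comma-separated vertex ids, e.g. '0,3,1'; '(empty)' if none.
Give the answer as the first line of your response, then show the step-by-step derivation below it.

2

step 1: dequeue 1; queue=[3,4]; order=1
step 2: dequeue 3; queue=[4,0,2]; order=1,3
step 3: dequeue 4; queue=[0,2]; order=1,3,4
step 4: dequeue 0; queue=[2]; order=1,3,4,0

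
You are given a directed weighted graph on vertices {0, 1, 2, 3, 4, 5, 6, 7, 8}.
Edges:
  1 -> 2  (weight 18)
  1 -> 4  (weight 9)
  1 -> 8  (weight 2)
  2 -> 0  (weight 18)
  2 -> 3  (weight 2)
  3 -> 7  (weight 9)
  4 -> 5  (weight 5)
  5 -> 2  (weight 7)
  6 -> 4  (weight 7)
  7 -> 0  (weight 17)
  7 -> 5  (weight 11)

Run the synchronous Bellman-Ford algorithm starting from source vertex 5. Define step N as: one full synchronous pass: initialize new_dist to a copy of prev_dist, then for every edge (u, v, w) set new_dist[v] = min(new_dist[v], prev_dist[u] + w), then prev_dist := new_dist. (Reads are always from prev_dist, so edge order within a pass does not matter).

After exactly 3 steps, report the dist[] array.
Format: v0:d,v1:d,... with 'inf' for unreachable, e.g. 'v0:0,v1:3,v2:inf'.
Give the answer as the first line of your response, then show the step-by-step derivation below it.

v0:25,v1:inf,v2:7,v3:9,v4:inf,v5:0,v6:inf,v7:18,v8:inf

step 1: dist = v0:inf,v1:inf,v2:7,v3:inf,v4:inf,v5:0,v6:inf,v7:inf,v8:inf
step 2: dist = v0:25,v1:inf,v2:7,v3:9,v4:inf,v5:0,v6:inf,v7:inf,v8:inf
step 3: dist = v0:25,v1:inf,v2:7,v3:9,v4:inf,v5:0,v6:inf,v7:18,v8:inf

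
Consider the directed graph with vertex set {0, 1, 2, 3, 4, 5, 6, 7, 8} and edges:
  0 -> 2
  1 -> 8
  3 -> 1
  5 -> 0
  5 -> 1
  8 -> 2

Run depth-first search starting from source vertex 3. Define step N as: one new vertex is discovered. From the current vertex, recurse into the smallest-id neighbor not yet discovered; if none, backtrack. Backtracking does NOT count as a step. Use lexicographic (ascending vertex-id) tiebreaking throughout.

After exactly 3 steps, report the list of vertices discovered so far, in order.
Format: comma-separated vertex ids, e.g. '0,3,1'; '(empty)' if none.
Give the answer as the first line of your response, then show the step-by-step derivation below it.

3,1,8

step 1: discover 3; path=3; order=3
step 2: discover 1; path=3>1; order=3,1
step 3: discover 8; path=3>1>8; order=3,1,8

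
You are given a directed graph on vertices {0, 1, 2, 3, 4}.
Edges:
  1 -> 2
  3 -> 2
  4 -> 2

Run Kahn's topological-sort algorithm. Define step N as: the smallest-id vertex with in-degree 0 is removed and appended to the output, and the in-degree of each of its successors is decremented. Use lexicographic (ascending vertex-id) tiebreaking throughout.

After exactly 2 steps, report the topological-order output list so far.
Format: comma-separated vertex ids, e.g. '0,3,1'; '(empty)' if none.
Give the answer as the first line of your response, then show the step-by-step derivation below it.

0,1

step 1: output 0; order=[0]; indeg=(0,0,3,0,0)
step 2: output 1; order=[0,1]; indeg=(0,0,2,0,0)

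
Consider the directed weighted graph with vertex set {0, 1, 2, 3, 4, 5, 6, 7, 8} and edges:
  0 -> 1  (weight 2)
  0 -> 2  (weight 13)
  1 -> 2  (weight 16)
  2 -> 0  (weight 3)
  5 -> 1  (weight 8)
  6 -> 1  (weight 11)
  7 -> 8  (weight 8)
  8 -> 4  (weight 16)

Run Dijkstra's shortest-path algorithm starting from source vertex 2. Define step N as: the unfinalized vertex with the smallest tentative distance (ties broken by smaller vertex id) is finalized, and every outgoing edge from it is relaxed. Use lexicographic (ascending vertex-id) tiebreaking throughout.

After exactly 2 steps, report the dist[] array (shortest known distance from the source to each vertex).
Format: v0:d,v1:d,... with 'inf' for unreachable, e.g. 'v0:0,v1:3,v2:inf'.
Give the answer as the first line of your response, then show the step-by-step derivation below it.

v0:3,v1:5,v2:0,v3:inf,v4:inf,v5:inf,v6:inf,v7:inf,v8:inf

step 1: dist = v0:3,v1:inf,v2:0,v3:inf,v4:inf,v5:inf,v6:inf,v7:inf,v8:inf
step 2: dist = v0:3,v1:5,v2:0,v3:inf,v4:inf,v5:inf,v6:inf,v7:inf,v8:inf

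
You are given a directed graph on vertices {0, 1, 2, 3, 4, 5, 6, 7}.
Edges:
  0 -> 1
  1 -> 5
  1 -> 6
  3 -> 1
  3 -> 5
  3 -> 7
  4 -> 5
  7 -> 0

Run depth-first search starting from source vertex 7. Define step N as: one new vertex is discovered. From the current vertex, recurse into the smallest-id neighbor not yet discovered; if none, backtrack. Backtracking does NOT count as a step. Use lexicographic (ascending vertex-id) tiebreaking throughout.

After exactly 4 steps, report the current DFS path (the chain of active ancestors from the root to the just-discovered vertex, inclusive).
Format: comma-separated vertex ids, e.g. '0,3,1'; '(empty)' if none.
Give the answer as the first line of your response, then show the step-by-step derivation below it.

7,0,1,5

step 1: discover 7; path=7; order=7
step 2: discover 0; path=7>0; order=7,0
step 3: discover 1; path=7>0>1; order=7,0,1
step 4: discover 5; path=7>0>1>5; order=7,0,1,5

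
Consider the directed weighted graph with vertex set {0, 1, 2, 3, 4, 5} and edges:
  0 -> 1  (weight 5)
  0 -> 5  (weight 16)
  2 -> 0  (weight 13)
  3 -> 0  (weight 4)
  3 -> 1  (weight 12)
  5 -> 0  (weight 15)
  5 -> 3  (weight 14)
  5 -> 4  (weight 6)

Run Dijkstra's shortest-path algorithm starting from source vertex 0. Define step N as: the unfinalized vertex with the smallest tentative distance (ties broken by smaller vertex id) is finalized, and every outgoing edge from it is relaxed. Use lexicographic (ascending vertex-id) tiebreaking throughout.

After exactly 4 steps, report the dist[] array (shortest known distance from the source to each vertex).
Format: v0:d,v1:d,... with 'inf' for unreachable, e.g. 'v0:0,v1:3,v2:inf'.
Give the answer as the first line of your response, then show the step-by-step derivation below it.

v0:0,v1:5,v2:inf,v3:30,v4:22,v5:16

step 1: dist = v0:0,v1:5,v2:inf,v3:inf,v4:inf,v5:16
step 2: dist = v0:0,v1:5,v2:inf,v3:inf,v4:inf,v5:16
step 3: dist = v0:0,v1:5,v2:inf,v3:30,v4:22,v5:16
step 4: dist = v0:0,v1:5,v2:inf,v3:30,v4:22,v5:16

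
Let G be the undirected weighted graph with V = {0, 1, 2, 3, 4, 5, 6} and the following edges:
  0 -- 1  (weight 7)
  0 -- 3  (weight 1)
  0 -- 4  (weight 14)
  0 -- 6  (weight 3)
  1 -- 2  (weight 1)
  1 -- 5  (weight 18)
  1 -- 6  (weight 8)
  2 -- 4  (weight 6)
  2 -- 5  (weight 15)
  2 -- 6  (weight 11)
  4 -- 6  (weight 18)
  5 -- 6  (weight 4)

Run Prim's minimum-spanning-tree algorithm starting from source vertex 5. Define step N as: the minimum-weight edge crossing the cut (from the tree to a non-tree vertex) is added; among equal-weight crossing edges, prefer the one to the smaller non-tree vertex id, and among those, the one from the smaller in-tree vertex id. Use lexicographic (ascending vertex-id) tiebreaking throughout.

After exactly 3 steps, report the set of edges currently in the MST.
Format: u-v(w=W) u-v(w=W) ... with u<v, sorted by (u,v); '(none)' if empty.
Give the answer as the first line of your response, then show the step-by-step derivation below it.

0-3(w=1) 0-6(w=3) 5-6(w=4)

step 1: add edge 5-6 (w=4); MST = {5-6(w=4)}
step 2: add edge 0-6 (w=3); MST = {0-6(w=3) 5-6(w=4)}
step 3: add edge 0-3 (w=1); MST = {0-3(w=1) 0-6(w=3) 5-6(w=4)}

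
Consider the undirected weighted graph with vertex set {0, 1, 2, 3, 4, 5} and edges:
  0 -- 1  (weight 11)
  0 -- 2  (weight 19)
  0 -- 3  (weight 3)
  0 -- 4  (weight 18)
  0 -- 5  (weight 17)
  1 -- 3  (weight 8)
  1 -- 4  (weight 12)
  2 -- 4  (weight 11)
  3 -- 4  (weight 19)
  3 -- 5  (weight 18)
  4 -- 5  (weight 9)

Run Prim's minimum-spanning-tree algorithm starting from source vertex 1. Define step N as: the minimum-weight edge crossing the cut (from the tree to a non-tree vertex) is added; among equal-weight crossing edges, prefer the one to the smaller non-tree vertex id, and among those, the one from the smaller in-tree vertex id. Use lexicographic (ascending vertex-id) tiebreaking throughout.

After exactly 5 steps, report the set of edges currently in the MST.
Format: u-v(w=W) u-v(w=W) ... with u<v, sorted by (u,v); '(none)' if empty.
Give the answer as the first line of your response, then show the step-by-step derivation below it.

0-3(w=3) 1-3(w=8) 1-4(w=12) 2-4(w=11) 4-5(w=9)

step 1: add edge 1-3 (w=8); MST = {1-3(w=8)}
step 2: add edge 0-3 (w=3); MST = {0-3(w=3) 1-3(w=8)}
step 3: add edge 1-4 (w=12); MST = {0-3(w=3) 1-3(w=8) 1-4(w=12)}
step 4: add edge 4-5 (w=9); MST = {0-3(w=3) 1-3(w=8) 1-4(w=12) 4-5(w=9)}
step 5: add edge 2-4 (w=11); MST = {0-3(w=3) 1-3(w=8) 1-4(w=12) 2-4(w=11) 4-5(w=9)}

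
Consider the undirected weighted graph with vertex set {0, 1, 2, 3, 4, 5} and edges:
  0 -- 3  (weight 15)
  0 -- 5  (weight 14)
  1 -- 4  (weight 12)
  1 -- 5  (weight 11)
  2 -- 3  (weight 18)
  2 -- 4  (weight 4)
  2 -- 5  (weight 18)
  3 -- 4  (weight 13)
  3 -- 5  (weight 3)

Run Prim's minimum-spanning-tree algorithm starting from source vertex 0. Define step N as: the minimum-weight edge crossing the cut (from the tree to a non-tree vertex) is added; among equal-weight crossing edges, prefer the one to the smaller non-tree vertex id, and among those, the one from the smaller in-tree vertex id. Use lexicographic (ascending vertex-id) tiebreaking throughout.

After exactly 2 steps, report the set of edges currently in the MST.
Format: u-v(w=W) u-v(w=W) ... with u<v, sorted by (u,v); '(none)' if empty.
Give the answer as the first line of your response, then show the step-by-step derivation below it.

0-5(w=14) 3-5(w=3)

step 1: add edge 0-5 (w=14); MST = {0-5(w=14)}
step 2: add edge 3-5 (w=3); MST = {0-5(w=14) 3-5(w=3)}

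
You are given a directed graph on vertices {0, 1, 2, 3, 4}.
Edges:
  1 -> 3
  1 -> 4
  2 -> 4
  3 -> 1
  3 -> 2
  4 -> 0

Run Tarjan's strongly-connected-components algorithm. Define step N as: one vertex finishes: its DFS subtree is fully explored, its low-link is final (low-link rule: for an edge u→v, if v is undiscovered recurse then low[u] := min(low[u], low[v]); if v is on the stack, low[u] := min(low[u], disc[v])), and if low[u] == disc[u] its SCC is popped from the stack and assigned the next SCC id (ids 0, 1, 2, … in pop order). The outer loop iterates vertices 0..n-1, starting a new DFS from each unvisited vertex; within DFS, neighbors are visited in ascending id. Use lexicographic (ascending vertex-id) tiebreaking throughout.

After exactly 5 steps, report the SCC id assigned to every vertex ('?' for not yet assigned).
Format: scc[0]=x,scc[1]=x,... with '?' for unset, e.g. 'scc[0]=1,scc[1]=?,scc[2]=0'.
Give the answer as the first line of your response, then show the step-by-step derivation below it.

scc[0]=0,scc[1]=3,scc[2]=2,scc[3]=3,scc[4]=1

step 1: low=(low[0]=0,low[1]=?,low[2]=?,low[3]=?,low[4]=?); scc=(scc[0]=0,scc[1]=?,scc[2]=?,scc[3]=?,scc[4]=?)
step 2: low=(low[0]=0,low[1]=1,low[2]=3,low[3]=1,low[4]=4); scc=(scc[0]=0,scc[1]=?,scc[2]=?,scc[3]=?,scc[4]=1)
step 3: low=(low[0]=0,low[1]=1,low[2]=3,low[3]=1,low[4]=4); scc=(scc[0]=0,scc[1]=?,scc[2]=2,scc[3]=?,scc[4]=1)
step 4: low=(low[0]=0,low[1]=1,low[2]=3,low[3]=1,low[4]=4); scc=(scc[0]=0,scc[1]=?,scc[2]=2,scc[3]=?,scc[4]=1)
step 5: low=(low[0]=0,low[1]=1,low[2]=3,low[3]=1,low[4]=4); scc=(scc[0]=0,scc[1]=3,scc[2]=2,scc[3]=3,scc[4]=1)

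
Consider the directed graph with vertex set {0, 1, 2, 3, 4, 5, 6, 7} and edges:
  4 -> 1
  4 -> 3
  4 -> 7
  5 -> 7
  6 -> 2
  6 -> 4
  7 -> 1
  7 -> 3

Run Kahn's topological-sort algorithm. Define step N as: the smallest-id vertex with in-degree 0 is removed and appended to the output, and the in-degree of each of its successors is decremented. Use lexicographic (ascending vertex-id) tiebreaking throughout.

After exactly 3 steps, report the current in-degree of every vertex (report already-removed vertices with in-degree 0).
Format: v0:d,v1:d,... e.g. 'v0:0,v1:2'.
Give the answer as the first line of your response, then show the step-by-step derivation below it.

v0:0,v1:2,v2:0,v3:2,v4:0,v5:0,v6:0,v7:1

step 1: output 0; order=[0]; indeg=(0,2,1,2,1,0,0,2)
step 2: output 5; order=[0,5]; indeg=(0,2,1,2,1,0,0,1)
step 3: output 6; order=[0,5,6]; indeg=(0,2,0,2,0,0,0,1)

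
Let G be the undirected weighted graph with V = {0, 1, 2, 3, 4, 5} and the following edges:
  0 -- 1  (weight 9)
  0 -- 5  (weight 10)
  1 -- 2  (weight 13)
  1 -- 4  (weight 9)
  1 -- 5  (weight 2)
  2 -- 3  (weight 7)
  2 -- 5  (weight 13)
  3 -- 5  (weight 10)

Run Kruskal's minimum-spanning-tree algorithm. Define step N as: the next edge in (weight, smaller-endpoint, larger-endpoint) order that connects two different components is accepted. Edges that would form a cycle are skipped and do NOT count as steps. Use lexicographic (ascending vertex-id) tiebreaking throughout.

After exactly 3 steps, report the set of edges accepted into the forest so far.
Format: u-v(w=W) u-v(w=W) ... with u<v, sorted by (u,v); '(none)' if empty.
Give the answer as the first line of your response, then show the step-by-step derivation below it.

0-1(w=9) 1-5(w=2) 2-3(w=7)

step 1: add edge 1-5 (w=2); MST = {1-5(w=2)}
step 2: add edge 2-3 (w=7); MST = {1-5(w=2) 2-3(w=7)}
step 3: add edge 0-1 (w=9); MST = {0-1(w=9) 1-5(w=2) 2-3(w=7)}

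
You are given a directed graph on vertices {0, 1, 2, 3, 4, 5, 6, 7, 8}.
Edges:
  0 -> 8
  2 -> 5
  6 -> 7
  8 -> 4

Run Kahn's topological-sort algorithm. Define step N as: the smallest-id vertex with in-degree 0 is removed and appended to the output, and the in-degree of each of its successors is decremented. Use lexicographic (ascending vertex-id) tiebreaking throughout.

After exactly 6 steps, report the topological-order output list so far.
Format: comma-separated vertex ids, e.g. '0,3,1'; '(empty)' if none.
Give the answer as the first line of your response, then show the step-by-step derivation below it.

0,1,2,3,5,6

step 1: output 0; order=[0]; indeg=(0,0,0,0,1,1,0,1,0)
step 2: output 1; order=[0,1]; indeg=(0,0,0,0,1,1,0,1,0)
step 3: output 2; order=[0,1,2]; indeg=(0,0,0,0,1,0,0,1,0)
step 4: output 3; order=[0,1,2,3]; indeg=(0,0,0,0,1,0,0,1,0)
step 5: output 5; order=[0,1,2,3,5]; indeg=(0,0,0,0,1,0,0,1,0)
step 6: output 6; order=[0,1,2,3,5,6]; indeg=(0,0,0,0,1,0,0,0,0)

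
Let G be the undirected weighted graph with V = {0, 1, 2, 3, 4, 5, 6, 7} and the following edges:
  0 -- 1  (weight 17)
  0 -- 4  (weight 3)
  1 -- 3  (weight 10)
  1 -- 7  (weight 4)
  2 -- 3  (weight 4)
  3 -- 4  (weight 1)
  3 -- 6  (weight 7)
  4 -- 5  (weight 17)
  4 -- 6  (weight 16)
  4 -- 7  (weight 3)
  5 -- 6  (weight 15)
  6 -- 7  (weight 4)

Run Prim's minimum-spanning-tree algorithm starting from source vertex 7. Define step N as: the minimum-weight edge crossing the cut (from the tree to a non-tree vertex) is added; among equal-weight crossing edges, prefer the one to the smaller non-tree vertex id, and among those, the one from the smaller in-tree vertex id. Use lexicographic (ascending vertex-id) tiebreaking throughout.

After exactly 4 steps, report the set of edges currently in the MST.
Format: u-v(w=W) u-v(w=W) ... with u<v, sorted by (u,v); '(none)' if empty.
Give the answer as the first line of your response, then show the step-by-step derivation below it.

0-4(w=3) 1-7(w=4) 3-4(w=1) 4-7(w=3)

step 1: add edge 4-7 (w=3); MST = {4-7(w=3)}
step 2: add edge 3-4 (w=1); MST = {3-4(w=1) 4-7(w=3)}
step 3: add edge 0-4 (w=3); MST = {0-4(w=3) 3-4(w=1) 4-7(w=3)}
step 4: add edge 1-7 (w=4); MST = {0-4(w=3) 1-7(w=4) 3-4(w=1) 4-7(w=3)}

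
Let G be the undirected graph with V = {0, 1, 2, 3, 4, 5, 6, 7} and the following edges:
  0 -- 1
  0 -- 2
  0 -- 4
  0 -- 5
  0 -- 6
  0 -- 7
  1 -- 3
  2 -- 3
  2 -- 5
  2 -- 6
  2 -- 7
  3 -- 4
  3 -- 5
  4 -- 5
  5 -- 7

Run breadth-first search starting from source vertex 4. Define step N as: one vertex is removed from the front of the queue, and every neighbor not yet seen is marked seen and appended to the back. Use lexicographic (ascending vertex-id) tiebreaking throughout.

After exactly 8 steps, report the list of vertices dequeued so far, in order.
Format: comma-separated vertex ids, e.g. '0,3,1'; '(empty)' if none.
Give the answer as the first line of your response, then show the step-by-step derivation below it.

4,0,3,5,1,2,6,7

step 1: dequeue 4; queue=[0,3,5]; order=4
step 2: dequeue 0; queue=[3,5,1,2,6,7]; order=4,0
step 3: dequeue 3; queue=[5,1,2,6,7]; order=4,0,3
step 4: dequeue 5; queue=[1,2,6,7]; order=4,0,3,5
step 5: dequeue 1; queue=[2,6,7]; order=4,0,3,5,1
step 6: dequeue 2; queue=[6,7]; order=4,0,3,5,1,2
step 7: dequeue 6; queue=[7]; order=4,0,3,5,1,2,6
step 8: dequeue 7; queue=[(empty)]; order=4,0,3,5,1,2,6,7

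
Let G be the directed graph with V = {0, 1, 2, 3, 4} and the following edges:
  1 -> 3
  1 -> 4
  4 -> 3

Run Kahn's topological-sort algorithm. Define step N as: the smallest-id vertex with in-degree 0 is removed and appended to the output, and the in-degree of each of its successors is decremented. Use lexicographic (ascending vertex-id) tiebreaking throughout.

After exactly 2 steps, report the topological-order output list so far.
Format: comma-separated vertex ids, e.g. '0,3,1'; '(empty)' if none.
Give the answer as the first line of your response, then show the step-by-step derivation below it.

0,1

step 1: output 0; order=[0]; indeg=(0,0,0,2,1)
step 2: output 1; order=[0,1]; indeg=(0,0,0,1,0)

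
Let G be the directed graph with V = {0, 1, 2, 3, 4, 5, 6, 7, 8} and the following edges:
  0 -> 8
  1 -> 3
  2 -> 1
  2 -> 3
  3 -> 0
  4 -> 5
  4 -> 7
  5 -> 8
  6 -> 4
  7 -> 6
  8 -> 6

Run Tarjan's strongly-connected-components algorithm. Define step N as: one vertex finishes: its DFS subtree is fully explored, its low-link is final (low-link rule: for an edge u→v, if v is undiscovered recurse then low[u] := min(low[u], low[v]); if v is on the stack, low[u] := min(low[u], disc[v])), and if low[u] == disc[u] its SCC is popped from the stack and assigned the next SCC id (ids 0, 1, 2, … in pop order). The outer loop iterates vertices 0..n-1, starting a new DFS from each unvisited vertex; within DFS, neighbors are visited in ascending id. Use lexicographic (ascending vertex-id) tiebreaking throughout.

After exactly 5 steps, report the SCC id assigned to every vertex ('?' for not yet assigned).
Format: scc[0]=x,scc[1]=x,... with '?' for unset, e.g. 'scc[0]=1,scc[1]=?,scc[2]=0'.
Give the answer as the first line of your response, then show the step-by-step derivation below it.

scc[0]=?,scc[1]=?,scc[2]=?,scc[3]=?,scc[4]=0,scc[5]=0,scc[6]=0,scc[7]=0,scc[8]=0

step 1: low=(low[0]=0,low[1]=?,low[2]=?,low[3]=?,low[4]=3,low[5]=1,low[6]=2,low[7]=?,low[8]=1); scc=(scc[0]=?,scc[1]=?,scc[2]=?,scc[3]=?,scc[4]=?,scc[5]=?,scc[6]=?,scc[7]=?,scc[8]=?)
step 2: low=(low[0]=0,low[1]=?,low[2]=?,low[3]=?,low[4]=1,low[5]=1,low[6]=2,low[7]=2,low[8]=1); scc=(scc[0]=?,scc[1]=?,scc[2]=?,scc[3]=?,scc[4]=?,scc[5]=?,scc[6]=?,scc[7]=?,scc[8]=?)
step 3: low=(low[0]=0,low[1]=?,low[2]=?,low[3]=?,low[4]=1,low[5]=1,low[6]=2,low[7]=2,low[8]=1); scc=(scc[0]=?,scc[1]=?,scc[2]=?,scc[3]=?,scc[4]=?,scc[5]=?,scc[6]=?,scc[7]=?,scc[8]=?)
step 4: low=(low[0]=0,low[1]=?,low[2]=?,low[3]=?,low[4]=1,low[5]=1,low[6]=1,low[7]=2,low[8]=1); scc=(scc[0]=?,scc[1]=?,scc[2]=?,scc[3]=?,scc[4]=?,scc[5]=?,scc[6]=?,scc[7]=?,scc[8]=?)
step 5: low=(low[0]=0,low[1]=?,low[2]=?,low[3]=?,low[4]=1,low[5]=1,low[6]=1,low[7]=2,low[8]=1); scc=(scc[0]=?,scc[1]=?,scc[2]=?,scc[3]=?,scc[4]=0,scc[5]=0,scc[6]=0,scc[7]=0,scc[8]=0)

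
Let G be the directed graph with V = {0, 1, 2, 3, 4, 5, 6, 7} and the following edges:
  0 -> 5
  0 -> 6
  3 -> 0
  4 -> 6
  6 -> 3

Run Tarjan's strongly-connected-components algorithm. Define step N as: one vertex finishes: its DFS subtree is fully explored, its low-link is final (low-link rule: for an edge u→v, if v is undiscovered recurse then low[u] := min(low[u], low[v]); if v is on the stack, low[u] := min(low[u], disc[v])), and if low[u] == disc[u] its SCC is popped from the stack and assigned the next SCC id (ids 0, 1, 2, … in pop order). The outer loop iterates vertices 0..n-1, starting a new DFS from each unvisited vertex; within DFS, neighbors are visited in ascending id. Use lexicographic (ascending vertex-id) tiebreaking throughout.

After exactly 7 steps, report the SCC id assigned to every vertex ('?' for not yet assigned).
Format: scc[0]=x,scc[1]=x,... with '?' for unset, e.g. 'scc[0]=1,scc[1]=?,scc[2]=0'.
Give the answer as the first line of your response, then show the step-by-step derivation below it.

scc[0]=1,scc[1]=2,scc[2]=3,scc[3]=1,scc[4]=4,scc[5]=0,scc[6]=1,scc[7]=?

step 1: low=(low[0]=0,low[1]=?,low[2]=?,low[3]=?,low[4]=?,low[5]=1,low[6]=?,low[7]=?); scc=(scc[0]=?,scc[1]=?,scc[2]=?,scc[3]=?,scc[4]=?,scc[5]=0,scc[6]=?,scc[7]=?)
step 2: low=(low[0]=0,low[1]=?,low[2]=?,low[3]=0,low[4]=?,low[5]=1,low[6]=2,low[7]=?); scc=(scc[0]=?,scc[1]=?,scc[2]=?,scc[3]=?,scc[4]=?,scc[5]=0,scc[6]=?,scc[7]=?)
step 3: low=(low[0]=0,low[1]=?,low[2]=?,low[3]=0,low[4]=?,low[5]=1,low[6]=0,low[7]=?); scc=(scc[0]=?,scc[1]=?,scc[2]=?,scc[3]=?,scc[4]=?,scc[5]=0,scc[6]=?,scc[7]=?)
step 4: low=(low[0]=0,low[1]=?,low[2]=?,low[3]=0,low[4]=?,low[5]=1,low[6]=0,low[7]=?); scc=(scc[0]=1,scc[1]=?,scc[2]=?,scc[3]=1,scc[4]=?,scc[5]=0,scc[6]=1,scc[7]=?)
step 5: low=(low[0]=0,low[1]=4,low[2]=?,low[3]=0,low[4]=?,low[5]=1,low[6]=0,low[7]=?); scc=(scc[0]=1,scc[1]=2,scc[2]=?,scc[3]=1,scc[4]=?,scc[5]=0,scc[6]=1,scc[7]=?)
step 6: low=(low[0]=0,low[1]=4,low[2]=5,low[3]=0,low[4]=?,low[5]=1,low[6]=0,low[7]=?); scc=(scc[0]=1,scc[1]=2,scc[2]=3,scc[3]=1,scc[4]=?,scc[5]=0,scc[6]=1,scc[7]=?)
step 7: low=(low[0]=0,low[1]=4,low[2]=5,low[3]=0,low[4]=6,low[5]=1,low[6]=0,low[7]=?); scc=(scc[0]=1,scc[1]=2,scc[2]=3,scc[3]=1,scc[4]=4,scc[5]=0,scc[6]=1,scc[7]=?)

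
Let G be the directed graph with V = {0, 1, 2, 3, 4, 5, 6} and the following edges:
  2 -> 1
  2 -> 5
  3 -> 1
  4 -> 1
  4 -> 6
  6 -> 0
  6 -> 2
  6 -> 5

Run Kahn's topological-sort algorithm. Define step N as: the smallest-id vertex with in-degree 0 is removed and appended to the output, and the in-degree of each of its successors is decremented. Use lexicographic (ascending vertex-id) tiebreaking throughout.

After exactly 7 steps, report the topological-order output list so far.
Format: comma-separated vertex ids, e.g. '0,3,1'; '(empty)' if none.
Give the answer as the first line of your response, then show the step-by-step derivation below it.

3,4,6,0,2,1,5

step 1: output 3; order=[3]; indeg=(1,2,1,0,0,2,1)
step 2: output 4; order=[3,4]; indeg=(1,1,1,0,0,2,0)
step 3: output 6; order=[3,4,6]; indeg=(0,1,0,0,0,1,0)
step 4: output 0; order=[3,4,6,0]; indeg=(0,1,0,0,0,1,0)
step 5: output 2; order=[3,4,6,0,2]; indeg=(0,0,0,0,0,0,0)
step 6: output 1; order=[3,4,6,0,2,1]; indeg=(0,0,0,0,0,0,0)
step 7: output 5; order=[3,4,6,0,2,1,5]; indeg=(0,0,0,0,0,0,0)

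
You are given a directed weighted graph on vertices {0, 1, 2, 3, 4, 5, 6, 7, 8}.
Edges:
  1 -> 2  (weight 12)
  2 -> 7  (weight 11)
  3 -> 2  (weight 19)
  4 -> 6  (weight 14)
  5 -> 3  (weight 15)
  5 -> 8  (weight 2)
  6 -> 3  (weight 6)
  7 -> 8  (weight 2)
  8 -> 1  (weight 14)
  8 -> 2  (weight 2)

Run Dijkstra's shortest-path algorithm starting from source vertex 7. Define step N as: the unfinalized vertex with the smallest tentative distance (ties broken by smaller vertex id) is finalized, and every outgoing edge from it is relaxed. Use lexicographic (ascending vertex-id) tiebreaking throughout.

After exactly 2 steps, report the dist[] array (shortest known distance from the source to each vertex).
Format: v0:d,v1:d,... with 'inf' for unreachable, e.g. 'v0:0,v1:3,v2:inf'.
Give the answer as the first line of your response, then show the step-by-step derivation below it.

v0:inf,v1:16,v2:4,v3:inf,v4:inf,v5:inf,v6:inf,v7:0,v8:2

step 1: dist = v0:inf,v1:inf,v2:inf,v3:inf,v4:inf,v5:inf,v6:inf,v7:0,v8:2
step 2: dist = v0:inf,v1:16,v2:4,v3:inf,v4:inf,v5:inf,v6:inf,v7:0,v8:2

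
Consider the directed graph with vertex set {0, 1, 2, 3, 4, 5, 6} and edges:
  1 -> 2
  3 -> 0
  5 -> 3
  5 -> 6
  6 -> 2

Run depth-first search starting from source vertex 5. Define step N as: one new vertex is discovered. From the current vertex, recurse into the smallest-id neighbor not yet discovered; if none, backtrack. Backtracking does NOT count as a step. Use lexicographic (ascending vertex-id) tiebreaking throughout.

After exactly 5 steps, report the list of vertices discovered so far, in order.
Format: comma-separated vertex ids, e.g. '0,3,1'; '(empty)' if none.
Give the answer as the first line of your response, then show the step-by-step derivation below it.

5,3,0,6,2

step 1: discover 5; path=5; order=5
step 2: discover 3; path=5>3; order=5,3
step 3: discover 0; path=5>3>0; order=5,3,0
step 4: discover 6; path=5>6; order=5,3,0,6
step 5: discover 2; path=5>6>2; order=5,3,0,6,2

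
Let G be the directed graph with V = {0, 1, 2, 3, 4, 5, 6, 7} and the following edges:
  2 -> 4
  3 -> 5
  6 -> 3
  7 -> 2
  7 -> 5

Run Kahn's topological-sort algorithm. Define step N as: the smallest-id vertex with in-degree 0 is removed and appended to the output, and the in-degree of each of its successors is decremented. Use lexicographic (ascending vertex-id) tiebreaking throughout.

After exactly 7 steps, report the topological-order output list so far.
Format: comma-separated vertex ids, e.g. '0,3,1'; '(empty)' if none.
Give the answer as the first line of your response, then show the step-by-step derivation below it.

0,1,6,3,7,2,4

step 1: output 0; order=[0]; indeg=(0,0,1,1,1,2,0,0)
step 2: output 1; order=[0,1]; indeg=(0,0,1,1,1,2,0,0)
step 3: output 6; order=[0,1,6]; indeg=(0,0,1,0,1,2,0,0)
step 4: output 3; order=[0,1,6,3]; indeg=(0,0,1,0,1,1,0,0)
step 5: output 7; order=[0,1,6,3,7]; indeg=(0,0,0,0,1,0,0,0)
step 6: output 2; order=[0,1,6,3,7,2]; indeg=(0,0,0,0,0,0,0,0)
step 7: output 4; order=[0,1,6,3,7,2,4]; indeg=(0,0,0,0,0,0,0,0)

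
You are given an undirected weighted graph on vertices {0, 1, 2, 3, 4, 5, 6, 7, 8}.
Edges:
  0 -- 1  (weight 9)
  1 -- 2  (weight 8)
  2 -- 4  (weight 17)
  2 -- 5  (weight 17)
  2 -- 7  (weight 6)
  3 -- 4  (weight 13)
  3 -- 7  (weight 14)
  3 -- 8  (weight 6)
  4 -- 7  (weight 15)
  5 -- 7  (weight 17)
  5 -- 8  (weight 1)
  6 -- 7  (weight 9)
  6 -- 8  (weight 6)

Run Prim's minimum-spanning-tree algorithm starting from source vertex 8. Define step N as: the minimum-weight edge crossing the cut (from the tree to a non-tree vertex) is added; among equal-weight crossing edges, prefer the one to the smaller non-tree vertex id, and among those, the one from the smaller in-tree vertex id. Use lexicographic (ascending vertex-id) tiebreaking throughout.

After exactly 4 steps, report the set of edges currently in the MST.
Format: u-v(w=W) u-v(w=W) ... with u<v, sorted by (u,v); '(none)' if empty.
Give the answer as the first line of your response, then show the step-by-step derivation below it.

3-8(w=6) 5-8(w=1) 6-7(w=9) 6-8(w=6)

step 1: add edge 5-8 (w=1); MST = {5-8(w=1)}
step 2: add edge 3-8 (w=6); MST = {3-8(w=6) 5-8(w=1)}
step 3: add edge 6-8 (w=6); MST = {3-8(w=6) 5-8(w=1) 6-8(w=6)}
step 4: add edge 6-7 (w=9); MST = {3-8(w=6) 5-8(w=1) 6-7(w=9) 6-8(w=6)}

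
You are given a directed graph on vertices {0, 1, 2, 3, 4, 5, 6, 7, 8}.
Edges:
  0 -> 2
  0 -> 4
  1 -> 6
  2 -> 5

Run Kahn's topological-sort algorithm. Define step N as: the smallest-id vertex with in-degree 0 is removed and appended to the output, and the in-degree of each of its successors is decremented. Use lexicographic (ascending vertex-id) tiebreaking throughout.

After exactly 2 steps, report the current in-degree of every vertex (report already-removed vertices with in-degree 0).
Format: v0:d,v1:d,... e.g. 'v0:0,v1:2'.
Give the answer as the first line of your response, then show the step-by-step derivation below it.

v0:0,v1:0,v2:0,v3:0,v4:0,v5:1,v6:0,v7:0,v8:0

step 1: output 0; order=[0]; indeg=(0,0,0,0,0,1,1,0,0)
step 2: output 1; order=[0,1]; indeg=(0,0,0,0,0,1,0,0,0)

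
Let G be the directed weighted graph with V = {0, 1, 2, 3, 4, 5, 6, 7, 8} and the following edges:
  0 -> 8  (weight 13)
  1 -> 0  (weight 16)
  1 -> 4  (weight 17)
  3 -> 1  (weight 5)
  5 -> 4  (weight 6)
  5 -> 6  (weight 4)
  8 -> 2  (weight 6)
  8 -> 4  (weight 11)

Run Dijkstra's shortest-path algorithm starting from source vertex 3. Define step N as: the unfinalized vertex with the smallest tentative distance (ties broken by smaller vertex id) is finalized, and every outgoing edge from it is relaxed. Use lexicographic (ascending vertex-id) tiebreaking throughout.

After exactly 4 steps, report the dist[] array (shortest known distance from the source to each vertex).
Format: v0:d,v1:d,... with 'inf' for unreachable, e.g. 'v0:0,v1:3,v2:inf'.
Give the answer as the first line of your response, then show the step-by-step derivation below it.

v0:21,v1:5,v2:inf,v3:0,v4:22,v5:inf,v6:inf,v7:inf,v8:34

step 1: dist = v0:inf,v1:5,v2:inf,v3:0,v4:inf,v5:inf,v6:inf,v7:inf,v8:inf
step 2: dist = v0:21,v1:5,v2:inf,v3:0,v4:22,v5:inf,v6:inf,v7:inf,v8:inf
step 3: dist = v0:21,v1:5,v2:inf,v3:0,v4:22,v5:inf,v6:inf,v7:inf,v8:34
step 4: dist = v0:21,v1:5,v2:inf,v3:0,v4:22,v5:inf,v6:inf,v7:inf,v8:34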